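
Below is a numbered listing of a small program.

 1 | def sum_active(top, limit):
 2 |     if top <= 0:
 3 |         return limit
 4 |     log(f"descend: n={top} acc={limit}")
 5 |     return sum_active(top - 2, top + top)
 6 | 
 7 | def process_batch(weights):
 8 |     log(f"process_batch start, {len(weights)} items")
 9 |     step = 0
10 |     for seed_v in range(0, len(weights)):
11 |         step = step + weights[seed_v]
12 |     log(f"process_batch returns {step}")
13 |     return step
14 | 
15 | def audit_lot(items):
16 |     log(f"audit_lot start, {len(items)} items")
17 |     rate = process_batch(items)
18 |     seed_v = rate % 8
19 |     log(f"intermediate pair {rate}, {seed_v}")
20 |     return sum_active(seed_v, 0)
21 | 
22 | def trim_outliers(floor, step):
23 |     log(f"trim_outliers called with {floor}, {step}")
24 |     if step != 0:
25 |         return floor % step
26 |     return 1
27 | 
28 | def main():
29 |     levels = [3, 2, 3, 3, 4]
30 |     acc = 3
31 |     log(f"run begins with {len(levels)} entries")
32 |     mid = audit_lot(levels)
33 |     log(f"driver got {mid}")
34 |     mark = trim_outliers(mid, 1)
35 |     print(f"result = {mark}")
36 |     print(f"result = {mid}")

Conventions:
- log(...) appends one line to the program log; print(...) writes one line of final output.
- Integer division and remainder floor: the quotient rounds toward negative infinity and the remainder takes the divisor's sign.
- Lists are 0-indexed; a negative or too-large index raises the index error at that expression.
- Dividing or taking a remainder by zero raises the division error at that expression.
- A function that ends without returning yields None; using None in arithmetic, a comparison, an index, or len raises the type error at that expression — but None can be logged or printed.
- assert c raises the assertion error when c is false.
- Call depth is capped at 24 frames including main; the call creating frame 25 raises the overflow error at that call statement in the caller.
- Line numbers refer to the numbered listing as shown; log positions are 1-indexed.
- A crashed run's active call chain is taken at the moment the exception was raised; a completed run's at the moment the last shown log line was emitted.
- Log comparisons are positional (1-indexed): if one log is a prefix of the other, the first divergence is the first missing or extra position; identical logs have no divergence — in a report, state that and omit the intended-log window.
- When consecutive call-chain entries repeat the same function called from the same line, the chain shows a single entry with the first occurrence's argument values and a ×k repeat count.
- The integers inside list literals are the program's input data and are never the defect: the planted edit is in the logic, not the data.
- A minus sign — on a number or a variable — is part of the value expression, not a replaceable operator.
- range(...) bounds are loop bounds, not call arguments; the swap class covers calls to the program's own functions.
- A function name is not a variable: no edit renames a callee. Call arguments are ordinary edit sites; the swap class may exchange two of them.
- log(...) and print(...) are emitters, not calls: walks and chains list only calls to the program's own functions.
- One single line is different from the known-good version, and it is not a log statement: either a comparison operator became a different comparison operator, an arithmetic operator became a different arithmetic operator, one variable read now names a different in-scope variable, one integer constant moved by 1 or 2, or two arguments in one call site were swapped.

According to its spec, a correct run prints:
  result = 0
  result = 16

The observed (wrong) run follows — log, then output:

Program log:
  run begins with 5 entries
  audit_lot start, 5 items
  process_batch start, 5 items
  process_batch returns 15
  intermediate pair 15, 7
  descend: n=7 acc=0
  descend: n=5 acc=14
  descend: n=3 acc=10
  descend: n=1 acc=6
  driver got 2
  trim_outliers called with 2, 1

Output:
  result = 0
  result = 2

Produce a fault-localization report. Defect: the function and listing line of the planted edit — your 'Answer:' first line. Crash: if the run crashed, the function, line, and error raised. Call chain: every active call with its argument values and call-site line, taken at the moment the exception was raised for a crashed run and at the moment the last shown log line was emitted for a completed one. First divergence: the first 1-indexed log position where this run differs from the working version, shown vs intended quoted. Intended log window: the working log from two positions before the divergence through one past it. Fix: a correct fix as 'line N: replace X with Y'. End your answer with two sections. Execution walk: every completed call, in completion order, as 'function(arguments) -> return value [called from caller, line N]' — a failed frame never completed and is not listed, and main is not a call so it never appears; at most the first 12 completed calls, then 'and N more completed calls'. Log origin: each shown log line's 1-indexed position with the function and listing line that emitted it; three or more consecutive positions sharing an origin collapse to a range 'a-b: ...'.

Answer: the defect is in sum_active at line 5.
Key fact: Position 7 is the first bad log line: 'descend: n=5 acc=14' should read 'descend: n=5 acc=7'.
Call chain: main -> trim_outliers(2, 1) (called at line 34).
First divergence: position 7 — shown 'descend: n=5 acc=14', intended 'descend: n=5 acc=7'.
Intended log window:
  5: intermediate pair 15, 7
  6: descend: n=7 acc=0
  7: descend: n=5 acc=7
  8: descend: n=3 acc=12
Execution walk:
  process_batch([3, 2, 3, 3, 4]) -> 15  [called from audit_lot, line 17]
  sum_active(-1, 2) -> 2  [called from sum_active, line 5]
  sum_active(1, 6) -> 2  [called from sum_active, line 5]
  sum_active(3, 10) -> 2  [called from sum_active, line 5]
  sum_active(5, 14) -> 2  [called from sum_active, line 5]
  sum_active(7, 0) -> 2  [called from audit_lot, line 20]
  audit_lot([3, 2, 3, 3, 4]) -> 2  [called from main, line 32]
  trim_outliers(2, 1) -> 0  [called from main, line 34]
Log origin:
  1: emitted by main (line 31)
  2: emitted by audit_lot (line 16)
  3: emitted by process_batch (line 8)
  4: emitted by process_batch (line 12)
  5: emitted by audit_lot (line 19)
  6-9: emitted by sum_active (line 4)
  10: emitted by main (line 33)
  11: emitted by trim_outliers (line 23)
A correct fix: line 5: replace `top + top` with `limit + top`.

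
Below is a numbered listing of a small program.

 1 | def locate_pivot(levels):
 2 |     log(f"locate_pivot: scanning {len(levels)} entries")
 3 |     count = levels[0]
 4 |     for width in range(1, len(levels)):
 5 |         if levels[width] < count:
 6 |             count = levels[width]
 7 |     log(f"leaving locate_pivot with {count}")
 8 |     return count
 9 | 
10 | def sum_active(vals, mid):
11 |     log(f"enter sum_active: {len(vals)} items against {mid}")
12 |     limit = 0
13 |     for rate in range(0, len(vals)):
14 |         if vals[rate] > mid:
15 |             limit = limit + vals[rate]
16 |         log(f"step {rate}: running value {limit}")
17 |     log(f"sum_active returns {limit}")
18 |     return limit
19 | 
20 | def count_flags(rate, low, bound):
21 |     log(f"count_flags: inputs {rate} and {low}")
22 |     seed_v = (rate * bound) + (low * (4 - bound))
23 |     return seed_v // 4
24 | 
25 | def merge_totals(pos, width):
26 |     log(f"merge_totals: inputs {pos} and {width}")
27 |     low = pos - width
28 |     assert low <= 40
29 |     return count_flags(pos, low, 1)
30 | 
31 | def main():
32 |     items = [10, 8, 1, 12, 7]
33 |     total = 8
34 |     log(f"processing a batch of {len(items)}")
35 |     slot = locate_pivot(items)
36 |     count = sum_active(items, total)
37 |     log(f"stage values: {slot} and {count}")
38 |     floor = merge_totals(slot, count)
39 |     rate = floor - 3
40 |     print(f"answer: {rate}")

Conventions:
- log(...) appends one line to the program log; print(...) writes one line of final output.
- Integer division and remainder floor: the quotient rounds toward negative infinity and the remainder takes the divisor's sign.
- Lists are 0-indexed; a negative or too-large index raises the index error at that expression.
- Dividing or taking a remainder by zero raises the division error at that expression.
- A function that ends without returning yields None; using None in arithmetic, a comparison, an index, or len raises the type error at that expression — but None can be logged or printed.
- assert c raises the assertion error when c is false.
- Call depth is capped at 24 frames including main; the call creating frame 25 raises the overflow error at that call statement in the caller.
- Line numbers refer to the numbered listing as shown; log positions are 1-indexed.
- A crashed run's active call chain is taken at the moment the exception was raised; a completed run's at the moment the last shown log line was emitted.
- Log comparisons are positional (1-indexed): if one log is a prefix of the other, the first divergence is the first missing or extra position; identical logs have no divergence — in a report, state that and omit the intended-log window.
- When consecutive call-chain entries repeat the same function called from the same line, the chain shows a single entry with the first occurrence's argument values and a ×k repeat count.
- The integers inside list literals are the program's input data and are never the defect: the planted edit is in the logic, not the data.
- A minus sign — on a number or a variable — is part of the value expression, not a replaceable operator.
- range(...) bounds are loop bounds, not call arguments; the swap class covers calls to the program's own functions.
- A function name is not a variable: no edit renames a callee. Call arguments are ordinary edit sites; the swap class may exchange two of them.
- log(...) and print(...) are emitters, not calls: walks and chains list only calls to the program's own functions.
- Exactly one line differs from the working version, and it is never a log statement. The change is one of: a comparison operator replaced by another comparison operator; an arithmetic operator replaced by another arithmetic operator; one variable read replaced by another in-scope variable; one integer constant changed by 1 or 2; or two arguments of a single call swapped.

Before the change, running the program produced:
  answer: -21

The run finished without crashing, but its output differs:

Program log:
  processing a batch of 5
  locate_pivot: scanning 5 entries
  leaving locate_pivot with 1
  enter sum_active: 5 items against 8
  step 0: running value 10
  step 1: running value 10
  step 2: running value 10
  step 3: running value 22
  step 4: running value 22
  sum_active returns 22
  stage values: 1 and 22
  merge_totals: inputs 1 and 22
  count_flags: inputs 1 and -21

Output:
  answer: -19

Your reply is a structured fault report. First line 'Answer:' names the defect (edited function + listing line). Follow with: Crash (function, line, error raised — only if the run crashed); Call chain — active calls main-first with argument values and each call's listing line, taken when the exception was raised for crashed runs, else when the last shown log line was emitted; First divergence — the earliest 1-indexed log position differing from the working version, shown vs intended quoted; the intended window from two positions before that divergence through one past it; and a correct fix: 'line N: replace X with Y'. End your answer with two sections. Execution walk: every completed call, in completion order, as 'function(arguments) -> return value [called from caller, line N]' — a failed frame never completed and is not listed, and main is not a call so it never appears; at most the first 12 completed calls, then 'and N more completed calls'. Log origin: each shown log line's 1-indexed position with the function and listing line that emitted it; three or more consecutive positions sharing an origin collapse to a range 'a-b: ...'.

Answer: the defect is in main at line 39.
Key observation: Log streams are identical — the defect surfaces only in the printed output.
Call chain: main -> merge_totals(1, 22) (called at line 38) -> count_flags(1, -21, 1) (called at line 29).
First divergence: none; the two logs match at every position.
Execution walk:
  locate_pivot([10, 8, 1, 12, 7]) -> 1  [called from main, line 35]
  sum_active([10, 8, 1, 12, 7], 8) -> 22  [called from main, line 36]
  count_flags(1, -21, 1) -> -16  [called from merge_totals, line 29]
  merge_totals(1, 22) -> -16  [called from main, line 38]
Log origins:
  1 — main, line 34
  2 — locate_pivot, line 2
  3 — locate_pivot, line 7
  4 — sum_active, line 11
  5-9 — sum_active, line 16
  10 — sum_active, line 17
  11 — main, line 37
  12 — merge_totals, line 26
  13 — count_flags, line 21
A correct fix: line 39: replace `3` with `5`.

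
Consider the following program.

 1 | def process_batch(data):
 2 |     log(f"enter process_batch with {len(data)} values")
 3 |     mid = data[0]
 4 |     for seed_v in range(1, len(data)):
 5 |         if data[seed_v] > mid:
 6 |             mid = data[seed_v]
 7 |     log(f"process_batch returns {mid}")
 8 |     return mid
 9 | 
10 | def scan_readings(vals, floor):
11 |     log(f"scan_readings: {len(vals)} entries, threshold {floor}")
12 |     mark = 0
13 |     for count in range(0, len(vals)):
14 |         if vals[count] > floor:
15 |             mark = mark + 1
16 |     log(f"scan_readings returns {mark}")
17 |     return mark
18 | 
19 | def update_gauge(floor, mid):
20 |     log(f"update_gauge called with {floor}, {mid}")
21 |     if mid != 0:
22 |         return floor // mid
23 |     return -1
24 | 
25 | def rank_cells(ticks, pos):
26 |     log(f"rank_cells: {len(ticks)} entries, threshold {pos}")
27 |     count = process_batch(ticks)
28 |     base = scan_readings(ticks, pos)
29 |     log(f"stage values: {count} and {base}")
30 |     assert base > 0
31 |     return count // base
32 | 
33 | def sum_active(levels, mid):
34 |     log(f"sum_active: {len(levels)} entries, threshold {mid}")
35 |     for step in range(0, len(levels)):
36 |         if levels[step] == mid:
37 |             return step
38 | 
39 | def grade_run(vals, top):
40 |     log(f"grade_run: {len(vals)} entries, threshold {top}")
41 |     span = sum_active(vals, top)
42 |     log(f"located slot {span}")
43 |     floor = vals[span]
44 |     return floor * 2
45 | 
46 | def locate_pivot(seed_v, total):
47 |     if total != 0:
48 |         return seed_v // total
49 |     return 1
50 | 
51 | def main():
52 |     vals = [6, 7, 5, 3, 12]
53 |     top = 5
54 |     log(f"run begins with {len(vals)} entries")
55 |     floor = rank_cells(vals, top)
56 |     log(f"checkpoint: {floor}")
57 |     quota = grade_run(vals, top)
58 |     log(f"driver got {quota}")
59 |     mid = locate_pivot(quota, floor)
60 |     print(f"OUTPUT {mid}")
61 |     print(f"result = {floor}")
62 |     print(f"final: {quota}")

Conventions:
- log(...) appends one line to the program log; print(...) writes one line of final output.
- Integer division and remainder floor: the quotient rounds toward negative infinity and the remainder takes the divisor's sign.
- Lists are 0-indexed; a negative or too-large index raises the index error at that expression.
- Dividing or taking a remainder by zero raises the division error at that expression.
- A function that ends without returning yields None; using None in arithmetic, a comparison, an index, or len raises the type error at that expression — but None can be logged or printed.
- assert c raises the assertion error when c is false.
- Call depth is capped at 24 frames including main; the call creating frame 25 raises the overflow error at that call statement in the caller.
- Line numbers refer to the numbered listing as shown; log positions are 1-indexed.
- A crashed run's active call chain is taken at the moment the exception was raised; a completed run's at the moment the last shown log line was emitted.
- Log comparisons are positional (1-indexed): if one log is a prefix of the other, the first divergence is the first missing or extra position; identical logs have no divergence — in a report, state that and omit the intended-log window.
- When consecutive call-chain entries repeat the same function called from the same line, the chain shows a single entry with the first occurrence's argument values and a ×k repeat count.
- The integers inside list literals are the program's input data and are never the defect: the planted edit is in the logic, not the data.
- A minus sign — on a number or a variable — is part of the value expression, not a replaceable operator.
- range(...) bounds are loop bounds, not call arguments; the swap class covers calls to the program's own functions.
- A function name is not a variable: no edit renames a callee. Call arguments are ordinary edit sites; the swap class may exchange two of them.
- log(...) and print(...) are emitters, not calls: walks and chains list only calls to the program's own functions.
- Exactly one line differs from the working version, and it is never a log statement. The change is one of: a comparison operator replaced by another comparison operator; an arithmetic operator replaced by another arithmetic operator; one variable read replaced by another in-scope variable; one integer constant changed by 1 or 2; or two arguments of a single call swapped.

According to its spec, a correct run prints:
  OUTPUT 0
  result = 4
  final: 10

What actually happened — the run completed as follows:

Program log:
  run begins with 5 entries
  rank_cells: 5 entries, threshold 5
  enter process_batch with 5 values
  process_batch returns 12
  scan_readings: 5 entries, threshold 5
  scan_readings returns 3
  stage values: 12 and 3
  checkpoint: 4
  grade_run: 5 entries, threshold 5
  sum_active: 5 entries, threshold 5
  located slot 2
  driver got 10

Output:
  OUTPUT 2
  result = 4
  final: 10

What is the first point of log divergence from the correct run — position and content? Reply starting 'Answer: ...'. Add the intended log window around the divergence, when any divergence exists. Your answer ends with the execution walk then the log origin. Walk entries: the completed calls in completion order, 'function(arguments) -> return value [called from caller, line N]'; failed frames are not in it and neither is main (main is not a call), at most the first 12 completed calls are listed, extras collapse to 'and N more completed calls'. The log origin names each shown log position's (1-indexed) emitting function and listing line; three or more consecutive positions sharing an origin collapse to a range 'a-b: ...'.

Answer: there is none — every log position agrees.
Execution walk:
  process_batch([6, 7, 5, 3, 12]) -> 12  [called from rank_cells, line 27]
  scan_readings([6, 7, 5, 3, 12], 5) -> 3  [called from rank_cells, line 28]
  rank_cells([6, 7, 5, 3, 12], 5) -> 4  [called from main, line 55]
  sum_active([6, 7, 5, 3, 12], 5) -> 2  [called from grade_run, line 41]
  grade_run([6, 7, 5, 3, 12], 5) -> 10  [called from main, line 57]
  locate_pivot(10, 4) -> 2  [called from main, line 59]
Log origins:
  1: logged in main at line 54
  2: logged in rank_cells at line 26
  3: logged in process_batch at line 2
  4: logged in process_batch at line 7
  5: logged in scan_readings at line 11
  6: logged in scan_readings at line 16
  7: logged in rank_cells at line 29
  8: logged in main at line 56
  9: logged in grade_run at line 40
  10: logged in sum_active at line 34
  11: logged in grade_run at line 42
  12: logged in main at line 58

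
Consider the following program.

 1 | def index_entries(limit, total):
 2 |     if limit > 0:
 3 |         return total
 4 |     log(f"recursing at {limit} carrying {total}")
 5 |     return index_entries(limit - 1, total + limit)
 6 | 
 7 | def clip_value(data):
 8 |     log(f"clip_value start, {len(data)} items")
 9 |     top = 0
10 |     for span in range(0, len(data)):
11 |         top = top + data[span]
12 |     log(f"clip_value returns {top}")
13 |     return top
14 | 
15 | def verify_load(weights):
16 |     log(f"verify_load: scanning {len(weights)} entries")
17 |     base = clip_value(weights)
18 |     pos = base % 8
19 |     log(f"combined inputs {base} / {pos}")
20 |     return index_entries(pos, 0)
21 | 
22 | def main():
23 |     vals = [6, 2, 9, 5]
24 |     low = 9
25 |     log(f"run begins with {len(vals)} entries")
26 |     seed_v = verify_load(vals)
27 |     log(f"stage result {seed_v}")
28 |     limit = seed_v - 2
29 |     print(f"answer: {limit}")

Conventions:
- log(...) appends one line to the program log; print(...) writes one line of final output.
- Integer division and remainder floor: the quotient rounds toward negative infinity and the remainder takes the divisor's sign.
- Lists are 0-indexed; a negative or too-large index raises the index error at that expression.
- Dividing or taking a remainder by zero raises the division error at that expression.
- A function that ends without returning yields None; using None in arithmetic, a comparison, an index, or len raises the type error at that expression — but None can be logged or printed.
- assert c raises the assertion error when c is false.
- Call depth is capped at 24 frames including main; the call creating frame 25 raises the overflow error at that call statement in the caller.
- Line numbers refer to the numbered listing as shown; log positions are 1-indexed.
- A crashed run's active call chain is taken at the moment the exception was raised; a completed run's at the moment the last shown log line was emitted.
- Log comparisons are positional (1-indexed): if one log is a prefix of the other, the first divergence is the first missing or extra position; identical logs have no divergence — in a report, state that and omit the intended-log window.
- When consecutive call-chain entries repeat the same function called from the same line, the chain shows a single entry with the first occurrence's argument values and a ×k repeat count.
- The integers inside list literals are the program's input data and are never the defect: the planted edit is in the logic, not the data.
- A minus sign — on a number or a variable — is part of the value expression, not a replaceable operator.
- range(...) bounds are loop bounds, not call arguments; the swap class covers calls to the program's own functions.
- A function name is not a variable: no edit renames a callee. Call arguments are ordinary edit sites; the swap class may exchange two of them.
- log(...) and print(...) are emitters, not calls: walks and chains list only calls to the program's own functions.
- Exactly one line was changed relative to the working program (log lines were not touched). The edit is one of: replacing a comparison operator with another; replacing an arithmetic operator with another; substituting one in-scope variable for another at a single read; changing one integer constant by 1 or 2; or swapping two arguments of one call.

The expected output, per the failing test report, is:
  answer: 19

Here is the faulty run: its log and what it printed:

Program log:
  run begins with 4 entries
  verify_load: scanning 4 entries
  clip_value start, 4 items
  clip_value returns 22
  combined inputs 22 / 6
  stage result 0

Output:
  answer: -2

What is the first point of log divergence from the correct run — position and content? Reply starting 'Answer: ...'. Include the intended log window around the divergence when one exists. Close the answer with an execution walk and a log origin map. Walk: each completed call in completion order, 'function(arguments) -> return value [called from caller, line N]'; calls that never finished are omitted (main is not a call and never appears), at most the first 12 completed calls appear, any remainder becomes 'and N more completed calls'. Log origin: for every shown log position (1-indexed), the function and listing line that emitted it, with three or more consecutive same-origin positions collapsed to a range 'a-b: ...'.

Answer: position 6 — the shown line 'stage result 0' should read 'recursing at 6 carrying 0'.
Intended log window:
  4: clip_value returns 22
  5: combined inputs 22 / 6
  6: recursing at 6 carrying 0
  7: recursing at 5 carrying 6
Execution walk:
  clip_value([6, 2, 9, 5]) -> 22  [called from verify_load, line 17]
  index_entries(6, 0) -> 0  [called from verify_load, line 20]
  verify_load([6, 2, 9, 5]) -> 0  [called from main, line 26]
Origin of each log line:
  1: emitted by main (line 25)
  2: emitted by verify_load (line 16)
  3: emitted by clip_value (line 8)
  4: emitted by clip_value (line 12)
  5: emitted by verify_load (line 19)
  6: emitted by main (line 27)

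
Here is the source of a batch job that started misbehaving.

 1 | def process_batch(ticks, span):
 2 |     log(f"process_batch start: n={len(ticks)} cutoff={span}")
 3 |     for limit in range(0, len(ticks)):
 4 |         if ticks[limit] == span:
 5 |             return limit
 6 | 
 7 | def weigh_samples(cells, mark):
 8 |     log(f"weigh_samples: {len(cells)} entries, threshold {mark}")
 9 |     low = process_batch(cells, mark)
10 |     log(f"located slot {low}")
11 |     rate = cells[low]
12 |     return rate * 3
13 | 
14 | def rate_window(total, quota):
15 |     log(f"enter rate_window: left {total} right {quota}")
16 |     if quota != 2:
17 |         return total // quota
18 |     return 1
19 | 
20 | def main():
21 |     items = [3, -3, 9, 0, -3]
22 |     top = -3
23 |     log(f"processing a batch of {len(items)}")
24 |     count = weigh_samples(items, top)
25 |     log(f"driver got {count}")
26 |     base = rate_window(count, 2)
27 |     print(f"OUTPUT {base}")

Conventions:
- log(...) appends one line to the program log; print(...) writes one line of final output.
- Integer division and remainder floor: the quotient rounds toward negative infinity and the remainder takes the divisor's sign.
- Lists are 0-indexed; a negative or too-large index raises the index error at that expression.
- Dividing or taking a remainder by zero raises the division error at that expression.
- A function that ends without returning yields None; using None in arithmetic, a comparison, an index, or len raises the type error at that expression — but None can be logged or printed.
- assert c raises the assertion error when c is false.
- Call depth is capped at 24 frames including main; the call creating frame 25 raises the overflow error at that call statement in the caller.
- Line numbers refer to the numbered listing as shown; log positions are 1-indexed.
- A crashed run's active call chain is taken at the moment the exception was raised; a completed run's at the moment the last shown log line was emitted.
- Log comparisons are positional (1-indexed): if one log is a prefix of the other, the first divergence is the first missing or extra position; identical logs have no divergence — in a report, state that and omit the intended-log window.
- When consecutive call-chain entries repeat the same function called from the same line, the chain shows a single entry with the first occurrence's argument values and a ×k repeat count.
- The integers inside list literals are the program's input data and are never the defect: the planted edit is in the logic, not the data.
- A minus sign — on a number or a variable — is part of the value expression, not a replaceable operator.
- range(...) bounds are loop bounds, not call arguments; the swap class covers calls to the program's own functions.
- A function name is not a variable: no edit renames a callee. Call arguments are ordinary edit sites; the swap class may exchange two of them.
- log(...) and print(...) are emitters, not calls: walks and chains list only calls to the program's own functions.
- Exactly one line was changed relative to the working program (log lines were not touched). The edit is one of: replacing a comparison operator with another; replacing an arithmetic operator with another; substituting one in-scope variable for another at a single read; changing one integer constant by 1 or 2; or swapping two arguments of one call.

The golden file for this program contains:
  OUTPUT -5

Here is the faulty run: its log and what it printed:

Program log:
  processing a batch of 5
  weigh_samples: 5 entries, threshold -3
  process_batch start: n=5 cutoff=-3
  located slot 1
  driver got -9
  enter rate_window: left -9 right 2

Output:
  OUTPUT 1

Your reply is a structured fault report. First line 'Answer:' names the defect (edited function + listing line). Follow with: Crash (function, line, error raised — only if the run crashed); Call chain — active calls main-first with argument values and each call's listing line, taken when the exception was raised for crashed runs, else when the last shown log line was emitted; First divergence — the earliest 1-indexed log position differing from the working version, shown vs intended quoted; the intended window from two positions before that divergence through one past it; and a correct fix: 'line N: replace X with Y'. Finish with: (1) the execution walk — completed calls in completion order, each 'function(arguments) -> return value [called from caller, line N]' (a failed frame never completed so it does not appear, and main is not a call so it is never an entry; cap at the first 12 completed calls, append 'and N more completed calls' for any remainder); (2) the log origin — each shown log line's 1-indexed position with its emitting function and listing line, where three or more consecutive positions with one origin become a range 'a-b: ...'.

Answer: the defect is in rate_window at line 16.
Key observation: Every logged value matches the working version; the printed result is what differs.
Call chain: main -> rate_window(-9, 2) (called at line 26).
First divergence: none; the two logs match at every position.
Execution walk:
  process_batch([3, -3, 9, 0, -3], -3) -> 1  [called from weigh_samples, line 9]
  weigh_samples([3, -3, 9, 0, -3], -3) -> -9  [called from main, line 24]
  rate_window(-9, 2) -> 1  [called from main, line 26]
Origin of each log line:
  1: emitted by main (line 23)
  2: emitted by weigh_samples (line 8)
  3: emitted by process_batch (line 2)
  4: emitted by weigh_samples (line 10)
  5: emitted by main (line 25)
  6: emitted by rate_window (line 15)
A correct fix: line 16: replace `2` with `0`.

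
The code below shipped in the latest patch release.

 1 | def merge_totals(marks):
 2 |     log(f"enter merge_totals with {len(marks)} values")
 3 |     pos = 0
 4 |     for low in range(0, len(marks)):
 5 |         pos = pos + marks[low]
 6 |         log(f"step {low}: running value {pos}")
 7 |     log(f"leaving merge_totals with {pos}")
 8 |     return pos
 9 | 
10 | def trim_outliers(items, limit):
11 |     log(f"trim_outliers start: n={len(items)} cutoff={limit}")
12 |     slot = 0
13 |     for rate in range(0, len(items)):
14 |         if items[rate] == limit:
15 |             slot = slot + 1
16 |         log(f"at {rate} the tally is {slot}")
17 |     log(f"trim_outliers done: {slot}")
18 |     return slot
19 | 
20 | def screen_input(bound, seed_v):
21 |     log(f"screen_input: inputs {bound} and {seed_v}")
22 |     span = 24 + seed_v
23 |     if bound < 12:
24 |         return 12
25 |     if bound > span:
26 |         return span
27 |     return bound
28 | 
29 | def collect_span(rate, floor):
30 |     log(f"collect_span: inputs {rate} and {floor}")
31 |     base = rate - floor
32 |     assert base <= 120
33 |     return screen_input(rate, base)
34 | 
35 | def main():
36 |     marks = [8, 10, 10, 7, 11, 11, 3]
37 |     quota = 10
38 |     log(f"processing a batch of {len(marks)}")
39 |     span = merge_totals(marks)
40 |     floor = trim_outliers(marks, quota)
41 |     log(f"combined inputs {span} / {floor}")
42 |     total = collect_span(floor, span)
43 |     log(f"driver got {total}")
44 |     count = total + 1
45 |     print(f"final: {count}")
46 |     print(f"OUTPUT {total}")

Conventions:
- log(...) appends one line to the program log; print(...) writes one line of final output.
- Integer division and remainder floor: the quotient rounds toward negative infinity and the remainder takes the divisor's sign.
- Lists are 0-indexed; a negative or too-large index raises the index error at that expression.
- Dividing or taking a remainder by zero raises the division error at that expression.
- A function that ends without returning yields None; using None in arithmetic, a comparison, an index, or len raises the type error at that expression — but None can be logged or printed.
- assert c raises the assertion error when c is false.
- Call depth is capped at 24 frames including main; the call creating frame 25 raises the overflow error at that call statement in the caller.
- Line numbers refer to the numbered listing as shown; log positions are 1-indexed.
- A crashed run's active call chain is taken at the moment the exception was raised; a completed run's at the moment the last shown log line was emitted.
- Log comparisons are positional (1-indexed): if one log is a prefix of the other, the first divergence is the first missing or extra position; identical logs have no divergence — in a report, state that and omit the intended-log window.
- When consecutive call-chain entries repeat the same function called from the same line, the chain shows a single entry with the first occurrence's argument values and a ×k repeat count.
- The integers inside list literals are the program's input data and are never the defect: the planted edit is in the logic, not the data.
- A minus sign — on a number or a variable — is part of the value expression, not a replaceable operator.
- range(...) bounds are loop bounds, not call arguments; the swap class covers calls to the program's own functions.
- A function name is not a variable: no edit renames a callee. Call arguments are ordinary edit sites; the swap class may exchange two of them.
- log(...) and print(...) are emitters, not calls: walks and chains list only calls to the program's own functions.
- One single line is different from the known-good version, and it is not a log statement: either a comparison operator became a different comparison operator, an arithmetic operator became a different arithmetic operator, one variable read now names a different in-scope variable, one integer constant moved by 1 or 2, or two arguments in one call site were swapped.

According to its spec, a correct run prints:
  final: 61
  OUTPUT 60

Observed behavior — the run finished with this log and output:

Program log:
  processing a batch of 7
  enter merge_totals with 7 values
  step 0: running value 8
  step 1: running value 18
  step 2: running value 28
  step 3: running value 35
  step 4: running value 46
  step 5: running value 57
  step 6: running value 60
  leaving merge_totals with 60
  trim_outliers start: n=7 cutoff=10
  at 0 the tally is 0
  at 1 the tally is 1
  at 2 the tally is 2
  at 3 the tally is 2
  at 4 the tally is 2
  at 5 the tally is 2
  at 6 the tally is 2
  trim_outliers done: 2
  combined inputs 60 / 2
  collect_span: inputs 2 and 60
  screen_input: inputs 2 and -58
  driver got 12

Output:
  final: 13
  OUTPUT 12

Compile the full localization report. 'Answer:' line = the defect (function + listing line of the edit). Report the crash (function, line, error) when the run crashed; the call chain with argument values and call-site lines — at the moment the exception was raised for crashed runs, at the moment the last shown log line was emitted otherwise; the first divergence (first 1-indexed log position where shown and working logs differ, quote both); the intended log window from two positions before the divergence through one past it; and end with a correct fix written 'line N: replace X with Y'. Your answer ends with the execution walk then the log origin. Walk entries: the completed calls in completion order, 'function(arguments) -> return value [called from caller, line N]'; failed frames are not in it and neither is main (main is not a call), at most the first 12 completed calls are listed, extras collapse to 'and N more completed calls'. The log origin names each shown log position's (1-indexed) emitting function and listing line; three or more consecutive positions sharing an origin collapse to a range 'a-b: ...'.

Answer: the defect is in main at line 42.
The tell: The log first diverges at position 21: the faulty run prints 'collect_span: inputs 2 and 60' where the working version prints 'collect_span: inputs 60 and 2'.
Call chain: main.
First divergence: position 21 — the shown line 'collect_span: inputs 2 and 60' should read 'collect_span: inputs 60 and 2'.
Intended log window:
  19: trim_outliers done: 2
  20: combined inputs 60 / 2
  21: collect_span: inputs 60 and 2
  22: screen_input: inputs 60 and 58
Execution walk:
  merge_totals([8, 10, 10, 7, 11, 11, 3]) -> 60  [called from main, line 39]
  trim_outliers([8, 10, 10, 7, 11, 11, 3], 10) -> 2  [called from main, line 40]
  screen_input(2, -58) -> 12  [called from collect_span, line 33]
  collect_span(2, 60) -> 12  [called from main, line 42]
Origin of each log line:
  1: emitted by main (line 38)
  2: emitted by merge_totals (line 2)
  3-9: emitted by merge_totals (line 6)
  10: emitted by merge_totals (line 7)
  11: emitted by trim_outliers (line 11)
  12-18: emitted by trim_outliers (line 16)
  19: emitted by trim_outliers (line 17)
  20: emitted by main (line 41)
  21: emitted by collect_span (line 30)
  22: emitted by screen_input (line 21)
  23: emitted by main (line 43)
A correct fix: line 42: replace `collect_span(floor, span)` with `collect_span(span, floor)`.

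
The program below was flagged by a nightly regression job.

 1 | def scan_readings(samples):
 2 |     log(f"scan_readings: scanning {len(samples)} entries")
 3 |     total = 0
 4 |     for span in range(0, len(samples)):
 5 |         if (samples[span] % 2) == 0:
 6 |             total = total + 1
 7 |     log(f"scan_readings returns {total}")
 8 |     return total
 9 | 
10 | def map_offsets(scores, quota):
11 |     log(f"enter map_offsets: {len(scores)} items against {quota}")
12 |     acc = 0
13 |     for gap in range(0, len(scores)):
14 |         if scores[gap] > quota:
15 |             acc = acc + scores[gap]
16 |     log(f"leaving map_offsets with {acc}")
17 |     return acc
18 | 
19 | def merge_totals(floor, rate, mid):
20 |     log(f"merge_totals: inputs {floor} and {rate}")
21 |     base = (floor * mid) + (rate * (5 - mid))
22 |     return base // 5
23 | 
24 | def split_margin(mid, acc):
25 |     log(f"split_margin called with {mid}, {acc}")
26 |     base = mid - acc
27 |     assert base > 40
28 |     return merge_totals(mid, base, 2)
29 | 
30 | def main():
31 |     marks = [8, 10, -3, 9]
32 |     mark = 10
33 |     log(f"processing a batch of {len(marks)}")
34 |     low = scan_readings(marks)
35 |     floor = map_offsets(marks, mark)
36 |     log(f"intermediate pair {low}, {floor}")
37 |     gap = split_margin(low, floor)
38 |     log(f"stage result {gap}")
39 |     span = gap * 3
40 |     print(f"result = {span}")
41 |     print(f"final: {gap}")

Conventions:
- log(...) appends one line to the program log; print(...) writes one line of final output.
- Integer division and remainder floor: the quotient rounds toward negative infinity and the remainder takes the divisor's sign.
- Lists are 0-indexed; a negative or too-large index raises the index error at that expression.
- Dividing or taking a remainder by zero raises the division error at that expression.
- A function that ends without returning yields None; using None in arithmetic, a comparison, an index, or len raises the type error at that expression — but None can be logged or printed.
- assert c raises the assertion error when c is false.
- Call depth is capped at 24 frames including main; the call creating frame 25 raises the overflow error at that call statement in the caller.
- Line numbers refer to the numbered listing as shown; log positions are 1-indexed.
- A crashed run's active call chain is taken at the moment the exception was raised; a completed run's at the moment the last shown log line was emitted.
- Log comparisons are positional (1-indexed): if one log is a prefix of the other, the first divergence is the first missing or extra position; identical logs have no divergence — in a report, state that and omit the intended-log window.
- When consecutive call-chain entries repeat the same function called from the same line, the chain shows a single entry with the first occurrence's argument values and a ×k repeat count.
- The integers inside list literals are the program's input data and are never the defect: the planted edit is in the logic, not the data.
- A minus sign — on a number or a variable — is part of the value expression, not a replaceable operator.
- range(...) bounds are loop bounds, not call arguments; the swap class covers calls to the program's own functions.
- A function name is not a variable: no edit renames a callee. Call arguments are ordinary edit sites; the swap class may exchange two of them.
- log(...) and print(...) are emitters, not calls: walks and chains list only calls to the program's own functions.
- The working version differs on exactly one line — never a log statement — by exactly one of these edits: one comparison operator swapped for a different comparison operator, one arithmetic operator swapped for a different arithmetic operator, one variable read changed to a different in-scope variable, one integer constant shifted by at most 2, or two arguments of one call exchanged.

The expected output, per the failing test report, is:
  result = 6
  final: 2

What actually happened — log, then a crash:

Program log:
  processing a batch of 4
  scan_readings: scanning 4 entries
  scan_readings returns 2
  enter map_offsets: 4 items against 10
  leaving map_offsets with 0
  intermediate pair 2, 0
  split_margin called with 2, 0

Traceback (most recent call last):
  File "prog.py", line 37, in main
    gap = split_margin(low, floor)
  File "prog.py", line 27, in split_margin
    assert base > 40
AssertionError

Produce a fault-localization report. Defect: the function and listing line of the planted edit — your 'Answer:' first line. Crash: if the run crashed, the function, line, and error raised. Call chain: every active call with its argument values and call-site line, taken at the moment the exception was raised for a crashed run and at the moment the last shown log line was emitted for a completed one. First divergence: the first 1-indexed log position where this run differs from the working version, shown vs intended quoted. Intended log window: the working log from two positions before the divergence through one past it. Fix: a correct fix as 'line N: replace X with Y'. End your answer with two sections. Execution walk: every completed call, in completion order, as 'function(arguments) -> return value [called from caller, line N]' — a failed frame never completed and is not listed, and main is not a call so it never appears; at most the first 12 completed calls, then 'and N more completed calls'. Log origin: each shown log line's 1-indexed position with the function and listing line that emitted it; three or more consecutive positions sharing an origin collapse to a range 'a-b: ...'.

Answer: the defect is in split_margin at line 27.
Key observation: A complete run would log 'merge_totals: inputs 2 and 2' next, but this one stopped at 7 lines.
Crash: split_margin, line 27, AssertionError.
Call chain: main -> split_margin(2, 0) (called at line 37).
First divergence: position 8 (shown log ended at 7 lines; the working version continues: 'merge_totals: inputs 2 and 2').
Intended log window:
  6: intermediate pair 2, 0
  7: split_margin called with 2, 0
  8: merge_totals: inputs 2 and 2
  9: stage result 2
Execution walk:
  scan_readings([8, 10, -3, 9]) -> 2  [called from main, line 34]
  map_offsets([8, 10, -3, 9], 10) -> 0  [called from main, line 35]
Log origin:
  1: from main, line 33
  2: from scan_readings, line 2
  3: from scan_readings, line 7
  4: from map_offsets, line 11
  5: from map_offsets, line 16
  6: from main, line 36
  7: from split_margin, line 25
A correct fix: line 27: replace `>` with `<=`.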